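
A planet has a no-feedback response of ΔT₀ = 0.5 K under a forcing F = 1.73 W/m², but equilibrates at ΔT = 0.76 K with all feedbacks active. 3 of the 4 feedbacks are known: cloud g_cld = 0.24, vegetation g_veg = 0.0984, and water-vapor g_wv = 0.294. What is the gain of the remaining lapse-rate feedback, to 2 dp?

Amplification A = ΔT/ΔT₀ = 0.76/0.5 = 1.52.
Total gain g = 1 − 1/A = 1 − 1/1.52 = 0.3421.
Known gains sum to 0.24 + 0.0984 + 0.294 = 0.6324.
g_lr = 0.3421 − 0.6324 = -0.29.

-0.29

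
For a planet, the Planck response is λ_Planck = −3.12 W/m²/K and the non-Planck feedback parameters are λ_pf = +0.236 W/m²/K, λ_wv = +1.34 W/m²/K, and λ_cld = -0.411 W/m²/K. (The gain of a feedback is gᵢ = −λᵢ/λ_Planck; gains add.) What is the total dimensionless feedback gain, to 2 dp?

0.37

Convert to gains: g_pf = 0.236/3.12 = 0.07564; g_wv = 1.34/3.12 = 0.4295; g_cld = -0.411/3.12 = -0.1317.
Total gain g = 0.37344.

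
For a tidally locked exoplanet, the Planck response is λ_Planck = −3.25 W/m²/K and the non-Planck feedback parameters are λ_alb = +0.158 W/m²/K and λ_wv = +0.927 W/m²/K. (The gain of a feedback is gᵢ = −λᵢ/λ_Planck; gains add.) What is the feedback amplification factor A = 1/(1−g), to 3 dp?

1.501

Convert to gains: g_alb = 0.158/3.25 = 0.04862; g_wv = 0.927/3.25 = 0.2852.
Total gain g = 0.33382.
A = 1/(1 − 0.33382) = 1.501.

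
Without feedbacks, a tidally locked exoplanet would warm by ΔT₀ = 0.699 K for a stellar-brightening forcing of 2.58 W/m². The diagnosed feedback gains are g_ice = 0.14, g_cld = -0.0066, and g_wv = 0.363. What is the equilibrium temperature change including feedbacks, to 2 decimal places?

Total gain g = 0.14 − 0.0066 + 0.363 = 0.4964.
Amplification A = 1/(1 − 0.4964) = 1.986.
ΔT = 0.699 × 1.986 = 1.39 K.

1.39 K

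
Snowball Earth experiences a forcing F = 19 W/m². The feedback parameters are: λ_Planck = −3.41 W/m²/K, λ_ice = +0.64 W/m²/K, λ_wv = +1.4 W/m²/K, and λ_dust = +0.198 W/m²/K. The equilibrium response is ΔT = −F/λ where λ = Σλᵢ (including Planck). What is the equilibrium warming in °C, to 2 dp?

Net feedback parameter λ = (−3.41) + (+0.64) + (+1.4) + (+0.198) = -1.172 W/m²/K.
ΔT = −F/λ = −19/(-1.172) = 16.21 °C.

16.21 °C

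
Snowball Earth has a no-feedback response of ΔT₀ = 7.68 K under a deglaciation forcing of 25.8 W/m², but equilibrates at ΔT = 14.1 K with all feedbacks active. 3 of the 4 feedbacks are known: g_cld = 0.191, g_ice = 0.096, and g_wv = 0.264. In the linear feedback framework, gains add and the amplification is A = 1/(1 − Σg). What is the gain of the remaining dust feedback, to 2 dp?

Amplification A = ΔT/ΔT₀ = 14.1/7.68 = 1.836.
Total gain g = 1 − 1/A = 1 − 1/1.836 = 0.4553.
Known gains sum to 0.191 + 0.096 + 0.264 = 0.551.
g_dust = 0.4553 − 0.551 = -0.10.

-0.10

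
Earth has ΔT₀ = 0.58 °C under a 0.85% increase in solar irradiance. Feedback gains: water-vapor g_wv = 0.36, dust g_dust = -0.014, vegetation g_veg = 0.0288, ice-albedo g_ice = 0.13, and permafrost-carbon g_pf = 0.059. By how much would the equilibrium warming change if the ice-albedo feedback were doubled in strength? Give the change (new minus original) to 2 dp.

0.56 °C

Original: g = 0.5638, ΔT = 0.58/(1−0.5638) = 1.3297 °C.
With doubled ice-albedo: g' = 0.6938, ΔT' = 0.58/(1−0.6938) = 1.8942 °C.
Change = 1.8942 − 1.3297 = 0.56 °C.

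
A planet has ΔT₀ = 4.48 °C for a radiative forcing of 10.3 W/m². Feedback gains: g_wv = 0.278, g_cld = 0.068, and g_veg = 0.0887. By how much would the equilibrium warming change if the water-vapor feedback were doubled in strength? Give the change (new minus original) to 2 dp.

Original: g = 0.4347, ΔT = 4.48/(1−0.4347) = 7.9250 °C.
With doubled water-vapor: g' = 0.7127, ΔT' = 4.48/(1−0.7127) = 15.5935 °C.
Change = 15.5935 − 7.9250 = 7.67 °C.

7.67 °C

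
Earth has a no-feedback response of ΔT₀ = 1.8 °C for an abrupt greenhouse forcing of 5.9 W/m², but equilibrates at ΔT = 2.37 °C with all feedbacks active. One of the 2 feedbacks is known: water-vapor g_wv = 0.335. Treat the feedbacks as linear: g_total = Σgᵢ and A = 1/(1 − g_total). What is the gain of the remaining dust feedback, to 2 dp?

-0.09

Amplification A = ΔT/ΔT₀ = 2.37/1.8 = 1.317.
Total gain g = 1 − 1/A = 1 − 1/1.317 = 0.2407.
The known gain is 0.335.
g_dust = 0.2407 − 0.335 = -0.09.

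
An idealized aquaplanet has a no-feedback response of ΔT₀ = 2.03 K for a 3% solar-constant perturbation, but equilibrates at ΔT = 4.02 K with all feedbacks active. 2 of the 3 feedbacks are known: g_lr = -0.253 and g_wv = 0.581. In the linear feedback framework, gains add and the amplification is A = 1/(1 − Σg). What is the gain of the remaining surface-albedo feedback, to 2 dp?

Amplification A = ΔT/ΔT₀ = 4.02/2.03 = 1.98.
Total gain g = 1 − 1/A = 1 − 1/1.98 = 0.4949.
Known gains sum to -0.253 + 0.581 = 0.328.
g_alb = 0.4949 − 0.328 = 0.17.

0.17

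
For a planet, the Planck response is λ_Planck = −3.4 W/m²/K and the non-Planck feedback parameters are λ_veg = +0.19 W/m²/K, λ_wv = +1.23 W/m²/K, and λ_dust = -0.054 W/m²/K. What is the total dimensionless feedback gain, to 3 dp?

0.402

Convert to gains: g_veg = 0.19/3.4 = 0.05588; g_wv = 1.23/3.4 = 0.3618; g_dust = -0.054/3.4 = -0.01588.
Total gain g = 0.4018.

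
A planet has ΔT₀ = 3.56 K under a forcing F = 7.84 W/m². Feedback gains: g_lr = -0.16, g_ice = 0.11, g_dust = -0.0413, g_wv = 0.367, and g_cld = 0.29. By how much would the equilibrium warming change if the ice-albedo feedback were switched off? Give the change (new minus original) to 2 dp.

-1.66 K

Original: g = 0.5657, ΔT = 3.56/(1−0.5657) = 8.1971 K.
Without ice-albedo: g' = 0.4557, ΔT' = 3.56/(1−0.4557) = 6.5405 K.
Change = 6.5405 − 8.1971 = -1.66 K.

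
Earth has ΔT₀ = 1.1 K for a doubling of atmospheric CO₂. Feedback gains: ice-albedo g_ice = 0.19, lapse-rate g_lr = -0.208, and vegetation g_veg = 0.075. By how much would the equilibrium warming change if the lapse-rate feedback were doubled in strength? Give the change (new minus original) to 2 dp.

-0.21 K

Original: g = 0.057, ΔT = 1.1/(1−0.057) = 1.1665 K.
With doubled lapse-rate: g' = -0.151, ΔT' = 1.1/(1+0.151) = 0.9557 K.
Change = 0.9557 − 1.1665 = -0.21 K.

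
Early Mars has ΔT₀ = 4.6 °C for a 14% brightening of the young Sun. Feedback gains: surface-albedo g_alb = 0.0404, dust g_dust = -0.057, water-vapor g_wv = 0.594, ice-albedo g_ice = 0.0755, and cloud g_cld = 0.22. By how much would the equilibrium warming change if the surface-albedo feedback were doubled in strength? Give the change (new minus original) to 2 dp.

16.86 °C

Original: g = 0.8729, ΔT = 4.6/(1−0.8729) = 36.1920 °C.
With doubled surface-albedo: g' = 0.9133, ΔT' = 4.6/(1−0.9133) = 53.0565 °C.
Change = 53.0565 − 36.1920 = 16.86 °C.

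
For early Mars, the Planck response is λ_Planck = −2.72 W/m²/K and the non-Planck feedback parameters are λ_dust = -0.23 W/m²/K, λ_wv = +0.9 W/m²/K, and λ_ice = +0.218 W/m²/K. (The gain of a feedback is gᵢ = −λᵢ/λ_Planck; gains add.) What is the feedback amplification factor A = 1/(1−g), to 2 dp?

Convert to gains: g_dust = -0.23/2.72 = -0.08456; g_wv = 0.9/2.72 = 0.3309; g_ice = 0.218/2.72 = 0.08015.
Total gain g = 0.32649.
A = 1/(1 − 0.32649) = 1.48.

1.48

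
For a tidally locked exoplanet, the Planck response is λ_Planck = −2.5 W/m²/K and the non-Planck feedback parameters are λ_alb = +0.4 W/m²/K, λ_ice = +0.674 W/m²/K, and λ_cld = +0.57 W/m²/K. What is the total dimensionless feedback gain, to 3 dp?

Convert to gains: g_alb = 0.4/2.5 = 0.16; g_ice = 0.674/2.5 = 0.2696; g_cld = 0.57/2.5 = 0.228.
Total gain g = 0.6576.

0.658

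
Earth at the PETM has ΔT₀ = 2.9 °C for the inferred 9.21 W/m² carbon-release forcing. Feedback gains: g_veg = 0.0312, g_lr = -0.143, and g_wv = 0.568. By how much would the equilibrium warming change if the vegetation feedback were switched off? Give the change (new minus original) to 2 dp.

-0.29 °C

Original: g = 0.4562, ΔT = 2.9/(1−0.4562) = 5.3328 °C.
Without vegetation: g' = 0.425, ΔT' = 2.9/(1−0.425) = 5.0435 °C.
Change = 5.0435 − 5.3328 = -0.29 °C.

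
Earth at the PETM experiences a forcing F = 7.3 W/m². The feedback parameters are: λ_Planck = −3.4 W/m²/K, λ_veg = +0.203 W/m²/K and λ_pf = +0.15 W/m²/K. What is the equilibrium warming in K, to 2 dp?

Net feedback parameter λ = (−3.4) + (+0.203) + (+0.15) = -3.047 W/m²/K.
ΔT = −F/λ = −7.3/(-3.047) = 2.40 K.

2.40 K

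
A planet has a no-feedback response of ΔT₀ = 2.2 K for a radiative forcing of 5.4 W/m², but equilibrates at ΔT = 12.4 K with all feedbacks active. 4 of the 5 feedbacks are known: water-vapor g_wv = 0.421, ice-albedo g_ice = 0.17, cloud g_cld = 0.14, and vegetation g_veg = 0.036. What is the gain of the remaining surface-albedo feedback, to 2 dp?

0.06

Amplification A = ΔT/ΔT₀ = 12.4/2.2 = 5.636.
Total gain g = 1 − 1/A = 1 − 1/5.636 = 0.8226.
Known gains sum to 0.421 + 0.17 + 0.14 + 0.036 = 0.767.
g_alb = 0.8226 − 0.767 = 0.06.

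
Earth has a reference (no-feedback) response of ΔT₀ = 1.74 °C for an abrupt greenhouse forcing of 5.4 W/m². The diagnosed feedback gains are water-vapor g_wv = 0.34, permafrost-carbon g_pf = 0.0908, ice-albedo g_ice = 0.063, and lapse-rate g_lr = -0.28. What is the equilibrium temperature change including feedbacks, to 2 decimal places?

2.21 °C

Total gain g = 0.34 + 0.0908 + 0.063 − 0.28 = 0.2138.
Amplification A = 1/(1 − 0.2138) = 1.272.
ΔT = 1.74 × 1.272 = 2.21 °C.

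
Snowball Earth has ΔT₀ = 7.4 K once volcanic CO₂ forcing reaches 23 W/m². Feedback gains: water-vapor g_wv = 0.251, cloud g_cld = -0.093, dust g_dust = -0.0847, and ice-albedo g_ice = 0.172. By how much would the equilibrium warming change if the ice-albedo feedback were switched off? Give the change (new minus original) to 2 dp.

Original: g = 0.2453, ΔT = 7.4/(1−0.2453) = 9.8052 K.
Without ice-albedo: g' = 0.0733, ΔT' = 7.4/(1−0.0733) = 7.9853 K.
Change = 7.9853 − 9.8052 = -1.82 K.

-1.82 K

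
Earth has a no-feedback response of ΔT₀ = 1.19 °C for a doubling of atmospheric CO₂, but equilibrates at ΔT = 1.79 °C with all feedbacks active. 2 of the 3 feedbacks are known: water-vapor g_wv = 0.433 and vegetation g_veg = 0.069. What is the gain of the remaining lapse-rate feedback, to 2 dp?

-0.17

Amplification A = ΔT/ΔT₀ = 1.79/1.19 = 1.504.
Total gain g = 1 − 1/A = 1 − 1/1.504 = 0.3351.
Known gains sum to 0.433 + 0.069 = 0.502.
g_lr = 0.3351 − 0.502 = -0.17.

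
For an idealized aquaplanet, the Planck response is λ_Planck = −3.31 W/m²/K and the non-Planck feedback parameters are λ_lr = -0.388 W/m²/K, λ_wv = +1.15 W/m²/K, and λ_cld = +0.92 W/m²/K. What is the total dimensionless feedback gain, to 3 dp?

Convert to gains: g_lr = -0.388/3.31 = -0.1172; g_wv = 1.15/3.31 = 0.3474; g_cld = 0.92/3.31 = 0.2779.
Total gain g = 0.5081.

0.508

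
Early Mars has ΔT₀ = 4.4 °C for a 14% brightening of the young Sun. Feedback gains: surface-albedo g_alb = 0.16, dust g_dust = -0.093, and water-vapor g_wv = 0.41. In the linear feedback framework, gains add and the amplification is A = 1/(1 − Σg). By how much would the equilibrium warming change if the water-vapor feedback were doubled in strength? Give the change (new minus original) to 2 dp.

30.53 °C

Original: g = 0.477, ΔT = 4.4/(1−0.477) = 8.4130 °C.
With doubled water-vapor: g' = 0.887, ΔT' = 4.4/(1−0.887) = 38.9381 °C.
Change = 38.9381 − 8.4130 = 30.53 °C.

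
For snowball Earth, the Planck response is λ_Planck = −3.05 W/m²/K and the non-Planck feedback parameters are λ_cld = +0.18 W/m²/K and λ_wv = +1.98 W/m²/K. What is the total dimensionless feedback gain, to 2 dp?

0.71

Convert to gains: g_cld = 0.18/3.05 = 0.05902; g_wv = 1.98/3.05 = 0.6492.
Total gain g = 0.70822.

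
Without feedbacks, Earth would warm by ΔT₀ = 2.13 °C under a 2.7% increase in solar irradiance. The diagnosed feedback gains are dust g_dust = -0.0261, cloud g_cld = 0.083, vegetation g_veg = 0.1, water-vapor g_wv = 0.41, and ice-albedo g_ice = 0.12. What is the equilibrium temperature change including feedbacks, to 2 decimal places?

Total gain g = -0.0261 + 0.083 + 0.1 + 0.41 + 0.12 = 0.6869.
Amplification A = 1/(1 − 0.6869) = 3.194.
ΔT = 2.13 × 3.194 = 6.80 °C.

6.80 °C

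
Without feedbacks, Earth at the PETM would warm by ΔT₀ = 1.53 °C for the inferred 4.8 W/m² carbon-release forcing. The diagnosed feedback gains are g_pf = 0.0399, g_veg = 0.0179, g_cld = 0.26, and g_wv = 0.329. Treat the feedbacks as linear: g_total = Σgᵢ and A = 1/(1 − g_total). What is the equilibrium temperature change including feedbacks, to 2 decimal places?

Total gain g = 0.0399 + 0.0179 + 0.26 + 0.329 = 0.6468.
Amplification A = 1/(1 − 0.6468) = 2.831.
ΔT = 1.53 × 2.831 = 4.33 °C.

4.33 °C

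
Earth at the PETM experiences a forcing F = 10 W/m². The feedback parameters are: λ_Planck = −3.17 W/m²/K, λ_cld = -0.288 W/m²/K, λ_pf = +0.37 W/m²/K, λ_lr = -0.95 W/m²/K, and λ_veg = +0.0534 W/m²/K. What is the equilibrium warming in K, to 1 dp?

2.5 K

Net feedback parameter λ = (−3.17) + (-0.288) + (+0.37) + (-0.95) + (+0.0534) = -3.9846 W/m²/K.
ΔT = −F/λ = −10/(-3.9846) = 2.5 K.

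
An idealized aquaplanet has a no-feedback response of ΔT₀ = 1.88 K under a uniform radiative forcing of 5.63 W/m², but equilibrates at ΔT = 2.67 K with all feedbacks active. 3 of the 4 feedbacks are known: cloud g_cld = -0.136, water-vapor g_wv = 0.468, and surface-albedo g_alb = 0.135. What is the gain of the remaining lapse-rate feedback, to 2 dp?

Amplification A = ΔT/ΔT₀ = 2.67/1.88 = 1.42.
Total gain g = 1 − 1/A = 1 − 1/1.42 = 0.2958.
Known gains sum to -0.136 + 0.468 + 0.135 = 0.467.
g_lr = 0.2958 − 0.467 = -0.17.

-0.17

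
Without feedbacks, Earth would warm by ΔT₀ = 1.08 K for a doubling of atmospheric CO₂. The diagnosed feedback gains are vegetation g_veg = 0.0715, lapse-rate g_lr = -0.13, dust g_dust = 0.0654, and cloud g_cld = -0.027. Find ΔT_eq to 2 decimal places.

Total gain g = 0.0715 − 0.13 + 0.0654 − 0.027 = -0.0201.
Amplification A = 1/(1 + 0.0201) = 0.9803.
ΔT = 1.08 × 0.9803 = 1.06 K.

1.06 K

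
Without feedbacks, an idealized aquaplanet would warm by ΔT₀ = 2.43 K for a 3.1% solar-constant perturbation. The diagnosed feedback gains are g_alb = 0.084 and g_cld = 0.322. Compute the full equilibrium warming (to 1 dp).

4.1 K

Total gain g = 0.084 + 0.322 = 0.406.
Amplification A = 1/(1 − 0.406) = 1.684.
ΔT = 2.43 × 1.684 = 4.1 K.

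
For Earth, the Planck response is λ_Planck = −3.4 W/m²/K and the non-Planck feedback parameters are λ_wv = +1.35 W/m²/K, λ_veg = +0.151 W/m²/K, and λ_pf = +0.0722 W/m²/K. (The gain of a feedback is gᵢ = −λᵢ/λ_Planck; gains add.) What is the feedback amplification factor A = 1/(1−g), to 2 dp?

Convert to gains: g_wv = 1.35/3.4 = 0.3971; g_veg = 0.151/3.4 = 0.04441; g_pf = 0.0722/3.4 = 0.02124.
Total gain g = 0.46275.
A = 1/(1 − 0.46275) = 1.86.

1.86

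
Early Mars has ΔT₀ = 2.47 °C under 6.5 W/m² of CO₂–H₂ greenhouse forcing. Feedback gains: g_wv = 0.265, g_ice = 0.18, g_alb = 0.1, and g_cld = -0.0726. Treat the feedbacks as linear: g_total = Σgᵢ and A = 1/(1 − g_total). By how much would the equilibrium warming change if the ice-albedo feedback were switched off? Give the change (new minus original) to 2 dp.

-1.19 °C

Original: g = 0.4724, ΔT = 2.47/(1−0.4724) = 4.6816 °C.
Without ice-albedo: g' = 0.2924, ΔT' = 2.47/(1−0.2924) = 3.4907 °C.
Change = 3.4907 − 4.6816 = -1.19 °C.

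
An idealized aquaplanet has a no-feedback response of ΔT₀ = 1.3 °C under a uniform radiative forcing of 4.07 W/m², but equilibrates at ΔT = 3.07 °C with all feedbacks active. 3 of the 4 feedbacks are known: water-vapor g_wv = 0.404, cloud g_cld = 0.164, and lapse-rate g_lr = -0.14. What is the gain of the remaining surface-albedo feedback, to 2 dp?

0.15

Amplification A = ΔT/ΔT₀ = 3.07/1.3 = 2.362.
Total gain g = 1 − 1/A = 1 − 1/2.362 = 0.5766.
Known gains sum to 0.404 + 0.164 − 0.14 = 0.428.
g_alb = 0.5766 − 0.428 = 0.15.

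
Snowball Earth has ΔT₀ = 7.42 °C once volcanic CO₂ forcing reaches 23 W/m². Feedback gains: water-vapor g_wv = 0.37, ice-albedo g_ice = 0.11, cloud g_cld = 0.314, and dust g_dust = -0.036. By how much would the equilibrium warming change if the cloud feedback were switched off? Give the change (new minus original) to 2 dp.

Original: g = 0.758, ΔT = 7.42/(1−0.758) = 30.6612 °C.
Without cloud: g' = 0.444, ΔT' = 7.42/(1−0.444) = 13.3453 °C.
Change = 13.3453 − 30.6612 = -17.32 °C.

-17.32 °C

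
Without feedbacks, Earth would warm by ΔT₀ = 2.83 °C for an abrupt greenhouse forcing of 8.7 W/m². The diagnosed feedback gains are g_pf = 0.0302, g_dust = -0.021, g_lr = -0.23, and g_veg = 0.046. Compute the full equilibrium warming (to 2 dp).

2.41 °C

Total gain g = 0.0302 − 0.021 − 0.23 + 0.046 = -0.1748.
Amplification A = 1/(1 + 0.1748) = 0.8512.
ΔT = 2.83 × 0.8512 = 2.41 °C.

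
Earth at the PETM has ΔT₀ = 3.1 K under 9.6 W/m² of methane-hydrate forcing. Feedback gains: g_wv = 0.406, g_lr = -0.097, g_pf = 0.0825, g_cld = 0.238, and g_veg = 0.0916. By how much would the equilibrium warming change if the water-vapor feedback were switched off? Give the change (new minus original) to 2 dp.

-6.59 K

Original: g = 0.7211, ΔT = 3.1/(1−0.7211) = 11.1151 K.
Without water-vapor: g' = 0.3151, ΔT' = 3.1/(1−0.3151) = 4.5262 K.
Change = 4.5262 − 11.1151 = -6.59 K.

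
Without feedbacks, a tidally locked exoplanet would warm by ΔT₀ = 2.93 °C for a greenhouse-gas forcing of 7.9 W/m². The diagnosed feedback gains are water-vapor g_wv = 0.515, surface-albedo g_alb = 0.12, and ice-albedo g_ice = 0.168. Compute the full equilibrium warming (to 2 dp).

Total gain g = 0.515 + 0.12 + 0.168 = 0.803.
Amplification A = 1/(1 − 0.803) = 5.076.
ΔT = 2.93 × 5.076 = 14.87 °C.

14.87 °C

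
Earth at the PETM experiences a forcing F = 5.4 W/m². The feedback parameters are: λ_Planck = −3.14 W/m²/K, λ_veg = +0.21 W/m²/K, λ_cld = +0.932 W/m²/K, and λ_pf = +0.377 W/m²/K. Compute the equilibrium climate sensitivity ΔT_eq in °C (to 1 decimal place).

Net feedback parameter λ = (−3.14) + (+0.21) + (+0.932) + (+0.377) = -1.621 W/m²/K.
ΔT = −F/λ = −5.4/(-1.621) = 3.3 °C.

3.3 °C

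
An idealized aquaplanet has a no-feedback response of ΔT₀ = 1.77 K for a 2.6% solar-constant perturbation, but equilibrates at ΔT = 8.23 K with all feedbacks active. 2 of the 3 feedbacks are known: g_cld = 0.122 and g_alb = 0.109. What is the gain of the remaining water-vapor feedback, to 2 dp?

Amplification A = ΔT/ΔT₀ = 8.23/1.77 = 4.65.
Total gain g = 1 − 1/A = 1 − 1/4.65 = 0.7849.
Known gains sum to 0.122 + 0.109 = 0.231.
g_wv = 0.7849 − 0.231 = 0.55.

0.55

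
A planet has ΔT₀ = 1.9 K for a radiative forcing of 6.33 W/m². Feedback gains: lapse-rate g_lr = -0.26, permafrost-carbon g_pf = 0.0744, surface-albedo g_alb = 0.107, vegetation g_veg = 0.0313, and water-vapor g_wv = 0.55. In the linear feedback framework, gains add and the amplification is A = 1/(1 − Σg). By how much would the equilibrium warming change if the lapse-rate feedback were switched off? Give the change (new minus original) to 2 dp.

Original: g = 0.5027, ΔT = 1.9/(1−0.5027) = 3.8206 K.
Without lapse-rate: g' = 0.7627, ΔT' = 1.9/(1−0.7627) = 8.0067 K.
Change = 8.0067 − 3.8206 = 4.19 K.

4.19 K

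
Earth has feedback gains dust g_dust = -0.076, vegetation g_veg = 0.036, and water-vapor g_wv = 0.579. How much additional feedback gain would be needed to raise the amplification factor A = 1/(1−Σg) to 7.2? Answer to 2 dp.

0.32

Current total gain = 0.539.
Target gain for A = 7.2: g* = 1 − 1/7.2 = 0.8611.
Additional gain needed = 0.8611 − 0.539 = 0.32.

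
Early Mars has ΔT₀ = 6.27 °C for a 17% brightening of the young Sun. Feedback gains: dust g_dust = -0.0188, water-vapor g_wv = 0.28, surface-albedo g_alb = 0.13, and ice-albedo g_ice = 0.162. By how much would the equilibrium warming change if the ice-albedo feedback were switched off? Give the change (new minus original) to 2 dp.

Original: g = 0.5532, ΔT = 6.27/(1−0.5532) = 14.0331 °C.
Without ice-albedo: g' = 0.3912, ΔT' = 6.27/(1−0.3912) = 10.2989 °C.
Change = 10.2989 − 14.0331 = -3.73 °C.

-3.73 °C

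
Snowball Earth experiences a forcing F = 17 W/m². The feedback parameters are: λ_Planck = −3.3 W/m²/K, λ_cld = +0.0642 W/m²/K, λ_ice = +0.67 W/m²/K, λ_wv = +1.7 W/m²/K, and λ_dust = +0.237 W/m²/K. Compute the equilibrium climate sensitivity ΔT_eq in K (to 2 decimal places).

Net feedback parameter λ = (−3.3) + (+0.0642) + (+0.67) + (+1.7) + (+0.237) = -0.6288 W/m²/K.
ΔT = −F/λ = −17/(-0.6288) = 27.04 K.

27.04 K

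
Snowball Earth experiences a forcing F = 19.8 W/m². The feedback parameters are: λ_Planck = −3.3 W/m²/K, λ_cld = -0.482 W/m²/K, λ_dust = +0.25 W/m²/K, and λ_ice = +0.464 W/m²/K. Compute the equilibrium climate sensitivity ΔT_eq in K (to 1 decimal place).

Net feedback parameter λ = (−3.3) + (-0.482) + (+0.25) + (+0.464) = -3.068 W/m²/K.
ΔT = −F/λ = −19.8/(-3.068) = 6.5 K.

6.5 K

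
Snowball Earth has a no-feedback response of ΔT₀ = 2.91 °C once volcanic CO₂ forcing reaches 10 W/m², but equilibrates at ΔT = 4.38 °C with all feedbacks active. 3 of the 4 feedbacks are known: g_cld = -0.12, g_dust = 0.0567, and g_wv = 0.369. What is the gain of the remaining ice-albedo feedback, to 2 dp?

Amplification A = ΔT/ΔT₀ = 4.38/2.91 = 1.505.
Total gain g = 1 − 1/A = 1 − 1/1.505 = 0.3355.
Known gains sum to -0.12 + 0.0567 + 0.369 = 0.3057.
g_ice = 0.3355 − 0.3057 = 0.03.

0.03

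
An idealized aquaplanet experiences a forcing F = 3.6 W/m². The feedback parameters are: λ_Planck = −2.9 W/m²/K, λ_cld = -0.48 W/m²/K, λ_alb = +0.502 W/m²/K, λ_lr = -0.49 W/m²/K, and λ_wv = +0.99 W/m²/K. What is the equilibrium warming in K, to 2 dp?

Net feedback parameter λ = (−2.9) + (-0.48) + (+0.502) + (-0.49) + (+0.99) = -2.378 W/m²/K.
ΔT = −F/λ = −3.6/(-2.378) = 1.51 K.

1.51 K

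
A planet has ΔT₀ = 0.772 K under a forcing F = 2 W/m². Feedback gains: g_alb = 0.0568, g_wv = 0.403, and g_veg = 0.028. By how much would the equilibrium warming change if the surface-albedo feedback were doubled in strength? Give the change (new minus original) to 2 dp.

0.19 K

Original: g = 0.4878, ΔT = 0.772/(1−0.4878) = 1.5072 K.
With doubled surface-albedo: g' = 0.5446, ΔT' = 0.772/(1−0.5446) = 1.6952 K.
Change = 1.6952 − 1.5072 = 0.19 K.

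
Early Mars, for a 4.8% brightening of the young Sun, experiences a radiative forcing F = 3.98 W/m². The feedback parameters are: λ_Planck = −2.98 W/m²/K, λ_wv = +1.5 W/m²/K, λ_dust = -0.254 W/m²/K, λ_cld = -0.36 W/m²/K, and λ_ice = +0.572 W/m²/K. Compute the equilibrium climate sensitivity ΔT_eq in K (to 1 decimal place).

2.6 K

Net feedback parameter λ = (−2.98) + (+1.5) + (-0.254) + (-0.36) + (+0.572) = -1.522 W/m²/K.
ΔT = −F/λ = −3.98/(-1.522) = 2.6 K.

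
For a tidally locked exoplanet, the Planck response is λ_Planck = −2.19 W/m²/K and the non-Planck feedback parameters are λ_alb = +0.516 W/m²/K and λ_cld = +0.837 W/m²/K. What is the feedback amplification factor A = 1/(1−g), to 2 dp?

Convert to gains: g_alb = 0.516/2.19 = 0.2356; g_cld = 0.837/2.19 = 0.3822.
Total gain g = 0.6178.
A = 1/(1 − 0.6178) = 2.62.

2.62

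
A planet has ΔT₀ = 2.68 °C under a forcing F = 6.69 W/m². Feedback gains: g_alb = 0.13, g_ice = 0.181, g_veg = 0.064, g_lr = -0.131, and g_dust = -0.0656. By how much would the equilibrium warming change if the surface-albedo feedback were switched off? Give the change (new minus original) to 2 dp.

Original: g = 0.1784, ΔT = 2.68/(1−0.1784) = 3.2619 °C.
Without surface-albedo: g' = 0.0484, ΔT' = 2.68/(1−0.0484) = 2.8163 °C.
Change = 2.8163 − 3.2619 = -0.45 °C.

-0.45 °C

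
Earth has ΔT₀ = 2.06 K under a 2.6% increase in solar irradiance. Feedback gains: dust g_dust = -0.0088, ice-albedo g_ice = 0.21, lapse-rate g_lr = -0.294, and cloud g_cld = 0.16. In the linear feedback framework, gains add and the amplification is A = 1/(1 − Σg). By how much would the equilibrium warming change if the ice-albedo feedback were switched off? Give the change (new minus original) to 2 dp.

-0.41 K

Original: g = 0.0672, ΔT = 2.06/(1−0.0672) = 2.2084 K.
Without ice-albedo: g' = -0.1428, ΔT' = 2.06/(1+0.1428) = 1.8026 K.
Change = 1.8026 − 2.2084 = -0.41 K.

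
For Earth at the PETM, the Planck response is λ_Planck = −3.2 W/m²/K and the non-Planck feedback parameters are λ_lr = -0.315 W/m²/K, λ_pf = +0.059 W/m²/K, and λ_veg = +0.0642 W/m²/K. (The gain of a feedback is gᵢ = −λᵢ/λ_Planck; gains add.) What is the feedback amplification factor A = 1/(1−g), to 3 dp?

Convert to gains: g_lr = -0.315/3.2 = -0.09844; g_pf = 0.059/3.2 = 0.01844; g_veg = 0.0642/3.2 = 0.02006.
Total gain g = -0.05994.
A = 1/(1 + 0.05994) = 0.943.

0.943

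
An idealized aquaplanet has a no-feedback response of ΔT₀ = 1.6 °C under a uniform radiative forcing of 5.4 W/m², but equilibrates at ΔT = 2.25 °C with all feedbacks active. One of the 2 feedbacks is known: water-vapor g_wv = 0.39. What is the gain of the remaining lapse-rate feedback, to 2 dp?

Amplification A = ΔT/ΔT₀ = 2.25/1.6 = 1.406.
Total gain g = 1 − 1/A = 1 − 1/1.406 = 0.2888.
The known gain is 0.39.
g_lr = 0.2888 − 0.39 = -0.10.

-0.10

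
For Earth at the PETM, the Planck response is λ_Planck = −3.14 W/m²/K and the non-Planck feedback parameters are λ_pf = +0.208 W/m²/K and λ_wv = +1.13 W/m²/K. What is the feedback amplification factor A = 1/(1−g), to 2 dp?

Convert to gains: g_pf = 0.208/3.14 = 0.06624; g_wv = 1.13/3.14 = 0.3599.
Total gain g = 0.42614.
A = 1/(1 − 0.42614) = 1.74.

1.74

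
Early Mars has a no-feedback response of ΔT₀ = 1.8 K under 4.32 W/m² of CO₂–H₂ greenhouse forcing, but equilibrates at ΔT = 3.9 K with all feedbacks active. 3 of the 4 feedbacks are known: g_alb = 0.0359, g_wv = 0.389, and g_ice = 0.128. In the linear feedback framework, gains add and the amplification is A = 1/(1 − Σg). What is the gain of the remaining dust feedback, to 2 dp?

Amplification A = ΔT/ΔT₀ = 3.9/1.8 = 2.167.
Total gain g = 1 − 1/A = 1 − 1/2.167 = 0.5385.
Known gains sum to 0.0359 + 0.389 + 0.128 = 0.5529.
g_dust = 0.5385 − 0.5529 = -0.01.

-0.01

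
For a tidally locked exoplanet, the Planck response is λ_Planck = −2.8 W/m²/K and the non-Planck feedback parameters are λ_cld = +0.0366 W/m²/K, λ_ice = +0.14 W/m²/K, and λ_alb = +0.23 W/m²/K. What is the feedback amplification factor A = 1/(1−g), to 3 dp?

1.170

Convert to gains: g_cld = 0.0366/2.8 = 0.01307; g_ice = 0.14/2.8 = 0.05; g_alb = 0.23/2.8 = 0.08214.
Total gain g = 0.14521.
A = 1/(1 − 0.14521) = 1.170.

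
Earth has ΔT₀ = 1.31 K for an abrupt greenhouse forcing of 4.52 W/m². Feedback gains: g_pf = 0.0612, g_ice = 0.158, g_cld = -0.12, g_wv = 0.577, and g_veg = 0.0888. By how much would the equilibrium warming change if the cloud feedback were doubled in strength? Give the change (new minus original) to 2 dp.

Original: g = 0.765, ΔT = 1.31/(1−0.765) = 5.5745 K.
With doubled cloud: g' = 0.645, ΔT' = 1.31/(1−0.645) = 3.6901 K.
Change = 3.6901 − 5.5745 = -1.88 K.

-1.88 K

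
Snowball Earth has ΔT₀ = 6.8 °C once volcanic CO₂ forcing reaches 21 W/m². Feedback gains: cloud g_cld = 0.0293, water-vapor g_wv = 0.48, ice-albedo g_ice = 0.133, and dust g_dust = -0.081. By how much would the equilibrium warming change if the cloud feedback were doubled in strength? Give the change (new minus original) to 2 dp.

Original: g = 0.5613, ΔT = 6.8/(1−0.5613) = 15.5003 °C.
With doubled cloud: g' = 0.5906, ΔT' = 6.8/(1−0.5906) = 16.6097 °C.
Change = 16.6097 − 15.5003 = 1.11 °C.

1.11 °C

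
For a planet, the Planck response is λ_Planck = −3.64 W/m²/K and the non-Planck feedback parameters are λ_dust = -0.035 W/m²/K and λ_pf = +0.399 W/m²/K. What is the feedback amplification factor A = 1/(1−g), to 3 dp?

1.111

Convert to gains: g_dust = -0.035/3.64 = -0.009615; g_pf = 0.399/3.64 = 0.1096.
Total gain g = 0.099985.
A = 1/(1 − 0.099985) = 1.111.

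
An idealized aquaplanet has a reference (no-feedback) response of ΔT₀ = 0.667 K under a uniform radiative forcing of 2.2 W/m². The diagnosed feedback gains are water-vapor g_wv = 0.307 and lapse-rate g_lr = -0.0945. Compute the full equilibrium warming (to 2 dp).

Total gain g = 0.307 − 0.0945 = 0.2125.
Amplification A = 1/(1 − 0.2125) = 1.27.
ΔT = 0.667 × 1.27 = 0.85 K.

0.85 K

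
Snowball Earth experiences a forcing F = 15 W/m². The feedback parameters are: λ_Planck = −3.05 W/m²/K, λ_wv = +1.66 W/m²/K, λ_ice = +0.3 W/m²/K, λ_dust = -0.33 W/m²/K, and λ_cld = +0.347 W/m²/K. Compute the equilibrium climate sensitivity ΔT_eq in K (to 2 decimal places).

Net feedback parameter λ = (−3.05) + (+1.66) + (+0.3) + (-0.33) + (+0.347) = -1.073 W/m²/K.
ΔT = −F/λ = −15/(-1.073) = 13.98 K.

13.98 K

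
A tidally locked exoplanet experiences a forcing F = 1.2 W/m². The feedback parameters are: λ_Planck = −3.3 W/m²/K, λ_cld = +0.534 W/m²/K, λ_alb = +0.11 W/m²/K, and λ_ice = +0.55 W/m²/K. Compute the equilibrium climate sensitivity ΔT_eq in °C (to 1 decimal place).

Net feedback parameter λ = (−3.3) + (+0.534) + (+0.11) + (+0.55) = -2.106 W/m²/K.
ΔT = −F/λ = −1.2/(-2.106) = 0.6 °C.

0.6 °C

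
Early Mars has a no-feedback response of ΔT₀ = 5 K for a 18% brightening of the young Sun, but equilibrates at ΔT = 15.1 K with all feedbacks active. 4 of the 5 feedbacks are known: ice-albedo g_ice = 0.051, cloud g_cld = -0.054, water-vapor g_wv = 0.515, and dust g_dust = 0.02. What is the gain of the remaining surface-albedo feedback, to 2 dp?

0.14

Amplification A = ΔT/ΔT₀ = 15.1/5 = 3.02.
Total gain g = 1 − 1/A = 1 − 1/3.02 = 0.6689.
Known gains sum to 0.051 − 0.054 + 0.515 + 0.02 = 0.532.
g_alb = 0.6689 − 0.532 = 0.14.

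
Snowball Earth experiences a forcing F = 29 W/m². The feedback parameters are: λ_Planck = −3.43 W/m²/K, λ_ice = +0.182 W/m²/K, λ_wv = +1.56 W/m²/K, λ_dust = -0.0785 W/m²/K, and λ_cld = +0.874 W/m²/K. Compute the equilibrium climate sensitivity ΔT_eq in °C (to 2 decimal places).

Net feedback parameter λ = (−3.43) + (+0.182) + (+1.56) + (-0.0785) + (+0.874) = -0.8925 W/m²/K.
ΔT = −F/λ = −29/(-0.8925) = 32.49 °C.

32.49 °C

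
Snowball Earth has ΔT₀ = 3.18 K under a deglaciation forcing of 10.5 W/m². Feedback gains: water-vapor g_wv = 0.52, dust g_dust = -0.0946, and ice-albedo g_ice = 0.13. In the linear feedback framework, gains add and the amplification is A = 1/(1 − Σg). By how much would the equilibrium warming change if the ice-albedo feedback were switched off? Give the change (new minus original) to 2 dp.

Original: g = 0.5554, ΔT = 3.18/(1−0.5554) = 7.1525 K.
Without ice-albedo: g' = 0.4254, ΔT' = 3.18/(1−0.4254) = 5.5343 K.
Change = 5.5343 − 7.1525 = -1.62 K.

-1.62 K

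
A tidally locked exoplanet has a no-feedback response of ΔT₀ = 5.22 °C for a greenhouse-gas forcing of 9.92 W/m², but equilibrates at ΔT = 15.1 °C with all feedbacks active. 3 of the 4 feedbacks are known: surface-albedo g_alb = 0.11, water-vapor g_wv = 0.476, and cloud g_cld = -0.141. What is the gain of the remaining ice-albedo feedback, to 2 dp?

0.21

Amplification A = ΔT/ΔT₀ = 15.1/5.22 = 2.893.
Total gain g = 1 − 1/A = 1 − 1/2.893 = 0.6543.
Known gains sum to 0.11 + 0.476 − 0.141 = 0.445.
g_ice = 0.6543 − 0.445 = 0.21.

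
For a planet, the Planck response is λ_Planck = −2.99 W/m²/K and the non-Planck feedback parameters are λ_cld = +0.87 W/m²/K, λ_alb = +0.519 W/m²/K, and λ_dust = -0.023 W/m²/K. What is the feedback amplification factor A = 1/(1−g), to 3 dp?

Convert to gains: g_cld = 0.87/2.99 = 0.291; g_alb = 0.519/2.99 = 0.1736; g_dust = -0.023/2.99 = -0.007692.
Total gain g = 0.456908.
A = 1/(1 − 0.456908) = 1.841.

1.841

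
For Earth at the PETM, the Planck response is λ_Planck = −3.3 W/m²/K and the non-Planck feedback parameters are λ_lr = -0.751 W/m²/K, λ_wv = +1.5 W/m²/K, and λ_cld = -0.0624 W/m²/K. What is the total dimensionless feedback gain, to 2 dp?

Convert to gains: g_lr = -0.751/3.3 = -0.2276; g_wv = 1.5/3.3 = 0.4545; g_cld = -0.0624/3.3 = -0.01891.
Total gain g = 0.20799.

0.21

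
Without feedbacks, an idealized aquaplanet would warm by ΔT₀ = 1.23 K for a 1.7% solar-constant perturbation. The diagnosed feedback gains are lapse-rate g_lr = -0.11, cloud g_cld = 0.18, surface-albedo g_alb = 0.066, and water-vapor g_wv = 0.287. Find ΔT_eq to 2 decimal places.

Total gain g = -0.11 + 0.18 + 0.066 + 0.287 = 0.423.
Amplification A = 1/(1 − 0.423) = 1.733.
ΔT = 1.23 × 1.733 = 2.13 K.

2.13 K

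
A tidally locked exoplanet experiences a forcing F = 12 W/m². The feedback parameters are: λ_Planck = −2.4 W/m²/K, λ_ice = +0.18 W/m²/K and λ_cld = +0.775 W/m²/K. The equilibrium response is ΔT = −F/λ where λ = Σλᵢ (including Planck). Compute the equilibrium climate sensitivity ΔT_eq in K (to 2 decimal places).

Net feedback parameter λ = (−2.4) + (+0.18) + (+0.775) = -1.445 W/m²/K.
ΔT = −F/λ = −12/(-1.445) = 8.30 K.

8.30 K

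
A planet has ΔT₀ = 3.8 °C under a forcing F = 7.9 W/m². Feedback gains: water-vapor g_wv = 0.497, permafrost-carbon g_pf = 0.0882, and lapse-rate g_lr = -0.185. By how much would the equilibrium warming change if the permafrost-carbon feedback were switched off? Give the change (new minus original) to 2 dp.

-0.81 °C

Original: g = 0.4002, ΔT = 3.8/(1−0.4002) = 6.3354 °C.
Without permafrost-carbon: g' = 0.312, ΔT' = 3.8/(1−0.312) = 5.5233 °C.
Change = 5.5233 − 6.3354 = -0.81 °C.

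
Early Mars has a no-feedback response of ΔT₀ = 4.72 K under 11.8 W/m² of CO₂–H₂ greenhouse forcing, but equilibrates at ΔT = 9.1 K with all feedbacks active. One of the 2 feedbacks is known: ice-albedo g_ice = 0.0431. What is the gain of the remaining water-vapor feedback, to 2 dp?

Amplification A = ΔT/ΔT₀ = 9.1/4.72 = 1.928.
Total gain g = 1 − 1/A = 1 − 1/1.928 = 0.4813.
The known gain is 0.0431.
g_wv = 0.4813 − 0.0431 = 0.44.

0.44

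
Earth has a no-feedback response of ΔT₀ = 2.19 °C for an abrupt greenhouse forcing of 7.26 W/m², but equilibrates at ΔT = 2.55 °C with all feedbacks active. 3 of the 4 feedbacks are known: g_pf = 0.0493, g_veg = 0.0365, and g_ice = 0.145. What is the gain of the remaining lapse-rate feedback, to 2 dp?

Amplification A = ΔT/ΔT₀ = 2.55/2.19 = 1.164.
Total gain g = 1 − 1/A = 1 − 1/1.164 = 0.1409.
Known gains sum to 0.0493 + 0.0365 + 0.145 = 0.2308.
g_lr = 0.1409 − 0.2308 = -0.09.

-0.09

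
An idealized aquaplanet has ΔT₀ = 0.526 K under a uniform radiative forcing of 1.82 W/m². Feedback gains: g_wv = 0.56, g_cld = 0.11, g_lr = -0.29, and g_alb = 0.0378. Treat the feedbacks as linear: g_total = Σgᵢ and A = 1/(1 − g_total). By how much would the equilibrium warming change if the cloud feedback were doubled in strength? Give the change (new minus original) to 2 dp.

0.21 K

Original: g = 0.4178, ΔT = 0.526/(1−0.4178) = 0.9035 K.
With doubled cloud: g' = 0.5278, ΔT' = 0.526/(1−0.5278) = 1.1139 K.
Change = 1.1139 − 0.9035 = 0.21 K.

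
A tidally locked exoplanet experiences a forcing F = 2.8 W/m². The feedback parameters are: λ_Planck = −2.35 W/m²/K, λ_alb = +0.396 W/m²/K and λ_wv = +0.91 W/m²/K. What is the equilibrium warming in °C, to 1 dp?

2.7 °C

Net feedback parameter λ = (−2.35) + (+0.396) + (+0.91) = -1.044 W/m²/K.
ΔT = −F/λ = −2.8/(-1.044) = 2.7 °C.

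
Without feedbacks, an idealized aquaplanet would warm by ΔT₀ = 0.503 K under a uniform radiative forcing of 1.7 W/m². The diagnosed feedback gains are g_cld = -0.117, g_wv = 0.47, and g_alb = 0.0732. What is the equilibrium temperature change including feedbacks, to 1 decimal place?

Total gain g = -0.117 + 0.47 + 0.0732 = 0.4262.
Amplification A = 1/(1 − 0.4262) = 1.743.
ΔT = 0.503 × 1.743 = 0.9 K.

0.9 K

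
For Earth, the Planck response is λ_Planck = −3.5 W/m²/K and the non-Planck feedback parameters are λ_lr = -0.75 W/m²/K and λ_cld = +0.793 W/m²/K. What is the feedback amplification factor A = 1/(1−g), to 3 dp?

Convert to gains: g_lr = -0.75/3.5 = -0.2143; g_cld = 0.793/3.5 = 0.2266.
Total gain g = 0.0123.
A = 1/(1 − 0.0123) = 1.012.

1.012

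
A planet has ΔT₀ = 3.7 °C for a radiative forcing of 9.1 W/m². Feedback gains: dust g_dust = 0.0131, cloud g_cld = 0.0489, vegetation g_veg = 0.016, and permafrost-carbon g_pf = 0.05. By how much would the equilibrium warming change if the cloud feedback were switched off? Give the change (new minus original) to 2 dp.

-0.23 °C

Original: g = 0.128, ΔT = 3.7/(1−0.128) = 4.2431 °C.
Without cloud: g' = 0.0791, ΔT' = 3.7/(1−0.0791) = 4.0178 °C.
Change = 4.0178 − 4.2431 = -0.23 °C.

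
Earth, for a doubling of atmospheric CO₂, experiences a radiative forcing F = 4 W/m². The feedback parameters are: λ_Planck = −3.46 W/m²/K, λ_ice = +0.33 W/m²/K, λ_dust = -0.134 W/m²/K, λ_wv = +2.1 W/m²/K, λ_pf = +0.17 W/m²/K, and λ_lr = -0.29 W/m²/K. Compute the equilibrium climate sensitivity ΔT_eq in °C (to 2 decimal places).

3.12 °C

Net feedback parameter λ = (−3.46) + (+0.33) + (-0.134) + (+2.1) + (+0.17) + (-0.29) = -1.284 W/m²/K.
ΔT = −F/λ = −4/(-1.284) = 3.12 °C.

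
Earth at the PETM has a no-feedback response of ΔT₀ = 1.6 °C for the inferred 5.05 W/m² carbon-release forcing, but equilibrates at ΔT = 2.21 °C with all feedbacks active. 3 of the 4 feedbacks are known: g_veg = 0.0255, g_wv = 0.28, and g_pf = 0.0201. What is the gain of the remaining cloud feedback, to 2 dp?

-0.05

Amplification A = ΔT/ΔT₀ = 2.21/1.6 = 1.381.
Total gain g = 1 − 1/A = 1 − 1/1.381 = 0.2759.
Known gains sum to 0.0255 + 0.28 + 0.0201 = 0.3256.
g_cld = 0.2759 − 0.3256 = -0.05.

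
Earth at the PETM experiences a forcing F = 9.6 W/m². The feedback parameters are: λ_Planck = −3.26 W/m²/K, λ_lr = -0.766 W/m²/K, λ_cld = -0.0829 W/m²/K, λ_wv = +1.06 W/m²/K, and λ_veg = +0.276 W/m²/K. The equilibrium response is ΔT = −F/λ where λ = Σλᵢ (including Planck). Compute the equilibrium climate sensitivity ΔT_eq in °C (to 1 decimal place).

Net feedback parameter λ = (−3.26) + (-0.766) + (-0.0829) + (+1.06) + (+0.276) = -2.7729 W/m²/K.
ΔT = −F/λ = −9.6/(-2.7729) = 3.5 °C.

3.5 °C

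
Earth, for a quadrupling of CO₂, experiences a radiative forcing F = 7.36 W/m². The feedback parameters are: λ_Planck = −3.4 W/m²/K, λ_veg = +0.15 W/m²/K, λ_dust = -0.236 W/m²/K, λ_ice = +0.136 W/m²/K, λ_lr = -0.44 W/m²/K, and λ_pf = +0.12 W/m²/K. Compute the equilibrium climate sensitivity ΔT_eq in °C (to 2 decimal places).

2.01 °C

Net feedback parameter λ = (−3.4) + (+0.15) + (-0.236) + (+0.136) + (-0.44) + (+0.12) = -3.67 W/m²/K.
ΔT = −F/λ = −7.36/(-3.67) = 2.01 °C.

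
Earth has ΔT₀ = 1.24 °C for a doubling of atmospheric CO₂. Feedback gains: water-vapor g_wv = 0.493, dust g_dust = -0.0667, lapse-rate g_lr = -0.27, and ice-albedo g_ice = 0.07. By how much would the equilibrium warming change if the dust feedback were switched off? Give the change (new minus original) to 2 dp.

Original: g = 0.2263, ΔT = 1.24/(1−0.2263) = 1.6027 °C.
Without dust: g' = 0.293, ΔT' = 1.24/(1−0.293) = 1.7539 °C.
Change = 1.7539 − 1.6027 = 0.15 °C.

0.15 °C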